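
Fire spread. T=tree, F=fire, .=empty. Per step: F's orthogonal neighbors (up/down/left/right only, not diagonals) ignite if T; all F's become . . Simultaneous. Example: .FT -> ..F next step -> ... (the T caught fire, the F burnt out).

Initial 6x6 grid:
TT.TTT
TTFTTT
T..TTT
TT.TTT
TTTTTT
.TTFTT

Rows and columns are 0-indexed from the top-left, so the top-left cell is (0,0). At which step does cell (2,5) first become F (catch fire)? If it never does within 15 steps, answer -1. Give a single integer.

Step 1: cell (2,5)='T' (+5 fires, +2 burnt)
Step 2: cell (2,5)='T' (+10 fires, +5 burnt)
Step 3: cell (2,5)='T' (+8 fires, +10 burnt)
Step 4: cell (2,5)='F' (+6 fires, +8 burnt)
  -> target ignites at step 4
Step 5: cell (2,5)='.' (+0 fires, +6 burnt)
  fire out at step 5

4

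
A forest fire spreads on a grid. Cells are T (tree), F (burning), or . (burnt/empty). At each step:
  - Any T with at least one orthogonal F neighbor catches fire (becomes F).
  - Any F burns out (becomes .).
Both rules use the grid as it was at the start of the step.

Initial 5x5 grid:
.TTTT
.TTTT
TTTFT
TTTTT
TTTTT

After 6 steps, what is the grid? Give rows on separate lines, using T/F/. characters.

Step 1: 4 trees catch fire, 1 burn out
  .TTTT
  .TTFT
  TTF.F
  TTTFT
  TTTTT
Step 2: 7 trees catch fire, 4 burn out
  .TTFT
  .TF.F
  TF...
  TTF.F
  TTTFT
Step 3: 7 trees catch fire, 7 burn out
  .TF.F
  .F...
  F....
  TF...
  TTF.F
Step 4: 3 trees catch fire, 7 burn out
  .F...
  .....
  .....
  F....
  TF...
Step 5: 1 trees catch fire, 3 burn out
  .....
  .....
  .....
  .....
  F....
Step 6: 0 trees catch fire, 1 burn out
  .....
  .....
  .....
  .....
  .....

.....
.....
.....
.....
.....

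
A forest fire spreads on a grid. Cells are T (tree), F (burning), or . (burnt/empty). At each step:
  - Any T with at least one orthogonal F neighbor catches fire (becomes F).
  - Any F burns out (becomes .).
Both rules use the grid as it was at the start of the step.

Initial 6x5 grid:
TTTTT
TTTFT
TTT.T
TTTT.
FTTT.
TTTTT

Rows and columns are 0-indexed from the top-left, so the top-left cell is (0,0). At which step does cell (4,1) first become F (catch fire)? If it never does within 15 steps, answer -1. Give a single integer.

Step 1: cell (4,1)='F' (+6 fires, +2 burnt)
  -> target ignites at step 1
Step 2: cell (4,1)='.' (+9 fires, +6 burnt)
Step 3: cell (4,1)='.' (+6 fires, +9 burnt)
Step 4: cell (4,1)='.' (+3 fires, +6 burnt)
Step 5: cell (4,1)='.' (+1 fires, +3 burnt)
Step 6: cell (4,1)='.' (+0 fires, +1 burnt)
  fire out at step 6

1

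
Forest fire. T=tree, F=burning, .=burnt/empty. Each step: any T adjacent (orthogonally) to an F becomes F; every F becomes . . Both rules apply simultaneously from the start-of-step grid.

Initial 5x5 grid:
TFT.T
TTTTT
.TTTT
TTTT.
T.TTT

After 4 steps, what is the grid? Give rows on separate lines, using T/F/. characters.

Step 1: 3 trees catch fire, 1 burn out
  F.F.T
  TFTTT
  .TTTT
  TTTT.
  T.TTT
Step 2: 3 trees catch fire, 3 burn out
  ....T
  F.FTT
  .FTTT
  TTTT.
  T.TTT
Step 3: 3 trees catch fire, 3 burn out
  ....T
  ...FT
  ..FTT
  TFTT.
  T.TTT
Step 4: 4 trees catch fire, 3 burn out
  ....T
  ....F
  ...FT
  F.FT.
  T.TTT

....T
....F
...FT
F.FT.
T.TTT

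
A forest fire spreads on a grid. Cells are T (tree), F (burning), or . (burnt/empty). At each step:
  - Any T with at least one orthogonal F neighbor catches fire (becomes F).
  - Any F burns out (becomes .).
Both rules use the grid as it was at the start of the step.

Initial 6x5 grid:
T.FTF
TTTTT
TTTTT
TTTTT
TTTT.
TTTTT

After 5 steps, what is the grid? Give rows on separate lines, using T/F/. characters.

Step 1: 3 trees catch fire, 2 burn out
  T..F.
  TTFTF
  TTTTT
  TTTTT
  TTTT.
  TTTTT
Step 2: 4 trees catch fire, 3 burn out
  T....
  TF.F.
  TTFTF
  TTTTT
  TTTT.
  TTTTT
Step 3: 5 trees catch fire, 4 burn out
  T....
  F....
  TF.F.
  TTFTF
  TTTT.
  TTTTT
Step 4: 5 trees catch fire, 5 burn out
  F....
  .....
  F....
  TF.F.
  TTFT.
  TTTTT
Step 5: 4 trees catch fire, 5 burn out
  .....
  .....
  .....
  F....
  TF.F.
  TTFTT

.....
.....
.....
F....
TF.F.
TTFTT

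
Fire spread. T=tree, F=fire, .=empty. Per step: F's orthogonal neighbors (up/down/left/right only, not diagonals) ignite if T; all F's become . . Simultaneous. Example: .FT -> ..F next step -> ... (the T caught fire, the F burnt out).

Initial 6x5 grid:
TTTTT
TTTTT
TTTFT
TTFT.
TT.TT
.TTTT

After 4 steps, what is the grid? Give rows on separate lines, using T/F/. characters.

Step 1: 5 trees catch fire, 2 burn out
  TTTTT
  TTTFT
  TTF.F
  TF.F.
  TT.TT
  .TTTT
Step 2: 7 trees catch fire, 5 burn out
  TTTFT
  TTF.F
  TF...
  F....
  TF.FT
  .TTTT
Step 3: 8 trees catch fire, 7 burn out
  TTF.F
  TF...
  F....
  .....
  F...F
  .FTFT
Step 4: 4 trees catch fire, 8 burn out
  TF...
  F....
  .....
  .....
  .....
  ..F.F

TF...
F....
.....
.....
.....
..F.F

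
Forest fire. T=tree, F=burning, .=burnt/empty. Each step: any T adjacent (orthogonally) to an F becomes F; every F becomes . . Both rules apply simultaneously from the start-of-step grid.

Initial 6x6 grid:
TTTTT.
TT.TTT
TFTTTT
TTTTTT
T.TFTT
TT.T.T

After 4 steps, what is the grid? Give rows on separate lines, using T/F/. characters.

Step 1: 8 trees catch fire, 2 burn out
  TTTTT.
  TF.TTT
  F.FTTT
  TFTFTT
  T.F.FT
  TT.F.T
Step 2: 7 trees catch fire, 8 burn out
  TFTTT.
  F..TTT
  ...FTT
  F.F.FT
  T....F
  TT...T
Step 3: 7 trees catch fire, 7 burn out
  F.FTT.
  ...FTT
  ....FT
  .....F
  F.....
  TT...F
Step 4: 4 trees catch fire, 7 burn out
  ...FT.
  ....FT
  .....F
  ......
  ......
  FT....

...FT.
....FT
.....F
......
......
FT....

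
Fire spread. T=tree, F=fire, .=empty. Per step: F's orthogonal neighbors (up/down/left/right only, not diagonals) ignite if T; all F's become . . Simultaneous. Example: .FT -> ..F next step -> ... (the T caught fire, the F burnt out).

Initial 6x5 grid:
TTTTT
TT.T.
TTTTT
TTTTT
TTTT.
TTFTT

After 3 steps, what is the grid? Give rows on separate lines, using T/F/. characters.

Step 1: 3 trees catch fire, 1 burn out
  TTTTT
  TT.T.
  TTTTT
  TTTTT
  TTFT.
  TF.FT
Step 2: 5 trees catch fire, 3 burn out
  TTTTT
  TT.T.
  TTTTT
  TTFTT
  TF.F.
  F...F
Step 3: 4 trees catch fire, 5 burn out
  TTTTT
  TT.T.
  TTFTT
  TF.FT
  F....
  .....

TTTTT
TT.T.
TTFTT
TF.FT
F....
.....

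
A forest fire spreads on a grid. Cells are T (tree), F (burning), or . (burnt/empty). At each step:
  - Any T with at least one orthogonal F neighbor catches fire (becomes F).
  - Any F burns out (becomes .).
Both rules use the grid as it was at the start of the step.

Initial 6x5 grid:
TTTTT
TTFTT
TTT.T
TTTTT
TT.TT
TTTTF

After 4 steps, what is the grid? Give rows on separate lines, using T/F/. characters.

Step 1: 6 trees catch fire, 2 burn out
  TTFTT
  TF.FT
  TTF.T
  TTTTT
  TT.TF
  TTTF.
Step 2: 9 trees catch fire, 6 burn out
  TF.FT
  F...F
  TF..T
  TTFTF
  TT.F.
  TTF..
Step 3: 7 trees catch fire, 9 burn out
  F...F
  .....
  F...F
  TF.F.
  TT...
  TF...
Step 4: 3 trees catch fire, 7 burn out
  .....
  .....
  .....
  F....
  TF...
  F....

.....
.....
.....
F....
TF...
F....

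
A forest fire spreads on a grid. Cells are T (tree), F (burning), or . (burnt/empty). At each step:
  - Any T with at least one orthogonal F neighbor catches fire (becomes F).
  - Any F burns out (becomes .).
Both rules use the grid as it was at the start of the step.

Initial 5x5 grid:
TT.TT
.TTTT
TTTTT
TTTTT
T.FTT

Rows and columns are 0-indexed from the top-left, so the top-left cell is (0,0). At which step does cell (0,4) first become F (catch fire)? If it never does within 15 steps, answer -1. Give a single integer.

Step 1: cell (0,4)='T' (+2 fires, +1 burnt)
Step 2: cell (0,4)='T' (+4 fires, +2 burnt)
Step 3: cell (0,4)='T' (+5 fires, +4 burnt)
Step 4: cell (0,4)='T' (+5 fires, +5 burnt)
Step 5: cell (0,4)='T' (+3 fires, +5 burnt)
Step 6: cell (0,4)='F' (+2 fires, +3 burnt)
  -> target ignites at step 6
Step 7: cell (0,4)='.' (+0 fires, +2 burnt)
  fire out at step 7

6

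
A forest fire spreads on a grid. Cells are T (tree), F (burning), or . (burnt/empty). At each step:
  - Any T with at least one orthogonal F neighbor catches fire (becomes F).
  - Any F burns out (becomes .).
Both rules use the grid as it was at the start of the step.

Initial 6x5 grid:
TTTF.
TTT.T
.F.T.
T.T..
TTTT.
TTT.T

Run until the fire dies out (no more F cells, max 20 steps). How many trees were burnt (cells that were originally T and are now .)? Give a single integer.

Answer: 6

Derivation:
Step 1: +2 fires, +2 burnt (F count now 2)
Step 2: +3 fires, +2 burnt (F count now 3)
Step 3: +1 fires, +3 burnt (F count now 1)
Step 4: +0 fires, +1 burnt (F count now 0)
Fire out after step 4
Initially T: 18, now '.': 18
Total burnt (originally-T cells now '.'): 6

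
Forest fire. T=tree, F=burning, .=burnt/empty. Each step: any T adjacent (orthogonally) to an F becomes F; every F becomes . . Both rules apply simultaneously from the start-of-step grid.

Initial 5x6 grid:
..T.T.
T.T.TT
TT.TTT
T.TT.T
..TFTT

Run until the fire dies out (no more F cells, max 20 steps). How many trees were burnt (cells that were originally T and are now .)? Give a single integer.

Step 1: +3 fires, +1 burnt (F count now 3)
Step 2: +3 fires, +3 burnt (F count now 3)
Step 3: +2 fires, +3 burnt (F count now 2)
Step 4: +2 fires, +2 burnt (F count now 2)
Step 5: +2 fires, +2 burnt (F count now 2)
Step 6: +0 fires, +2 burnt (F count now 0)
Fire out after step 6
Initially T: 18, now '.': 24
Total burnt (originally-T cells now '.'): 12

Answer: 12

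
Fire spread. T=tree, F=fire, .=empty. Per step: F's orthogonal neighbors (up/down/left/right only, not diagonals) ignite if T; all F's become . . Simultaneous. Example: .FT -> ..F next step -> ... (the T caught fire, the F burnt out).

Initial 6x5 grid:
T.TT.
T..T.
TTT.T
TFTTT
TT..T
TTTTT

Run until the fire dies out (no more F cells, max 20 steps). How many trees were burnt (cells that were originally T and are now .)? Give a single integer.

Answer: 18

Derivation:
Step 1: +4 fires, +1 burnt (F count now 4)
Step 2: +5 fires, +4 burnt (F count now 5)
Step 3: +4 fires, +5 burnt (F count now 4)
Step 4: +4 fires, +4 burnt (F count now 4)
Step 5: +1 fires, +4 burnt (F count now 1)
Step 6: +0 fires, +1 burnt (F count now 0)
Fire out after step 6
Initially T: 21, now '.': 27
Total burnt (originally-T cells now '.'): 18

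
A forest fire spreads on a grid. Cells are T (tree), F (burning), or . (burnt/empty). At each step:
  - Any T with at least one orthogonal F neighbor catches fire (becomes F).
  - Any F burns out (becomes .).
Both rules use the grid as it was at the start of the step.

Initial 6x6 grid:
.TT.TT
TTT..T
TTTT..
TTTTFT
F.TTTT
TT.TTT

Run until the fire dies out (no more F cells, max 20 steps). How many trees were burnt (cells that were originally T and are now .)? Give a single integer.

Step 1: +5 fires, +2 burnt (F count now 5)
Step 2: +8 fires, +5 burnt (F count now 8)
Step 3: +6 fires, +8 burnt (F count now 6)
Step 4: +2 fires, +6 burnt (F count now 2)
Step 5: +2 fires, +2 burnt (F count now 2)
Step 6: +0 fires, +2 burnt (F count now 0)
Fire out after step 6
Initially T: 26, now '.': 33
Total burnt (originally-T cells now '.'): 23

Answer: 23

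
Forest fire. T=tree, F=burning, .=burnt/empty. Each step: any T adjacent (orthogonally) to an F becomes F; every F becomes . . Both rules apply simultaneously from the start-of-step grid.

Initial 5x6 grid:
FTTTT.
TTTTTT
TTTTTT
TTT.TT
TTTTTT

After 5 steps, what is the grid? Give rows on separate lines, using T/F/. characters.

Step 1: 2 trees catch fire, 1 burn out
  .FTTT.
  FTTTTT
  TTTTTT
  TTT.TT
  TTTTTT
Step 2: 3 trees catch fire, 2 burn out
  ..FTT.
  .FTTTT
  FTTTTT
  TTT.TT
  TTTTTT
Step 3: 4 trees catch fire, 3 burn out
  ...FT.
  ..FTTT
  .FTTTT
  FTT.TT
  TTTTTT
Step 4: 5 trees catch fire, 4 burn out
  ....F.
  ...FTT
  ..FTTT
  .FT.TT
  FTTTTT
Step 5: 4 trees catch fire, 5 burn out
  ......
  ....FT
  ...FTT
  ..F.TT
  .FTTTT

......
....FT
...FTT
..F.TT
.FTTTT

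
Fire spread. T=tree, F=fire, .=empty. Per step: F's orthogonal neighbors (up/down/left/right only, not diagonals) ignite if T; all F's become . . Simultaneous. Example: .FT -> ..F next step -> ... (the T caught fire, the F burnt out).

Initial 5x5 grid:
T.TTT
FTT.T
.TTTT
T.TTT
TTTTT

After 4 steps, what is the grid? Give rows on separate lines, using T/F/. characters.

Step 1: 2 trees catch fire, 1 burn out
  F.TTT
  .FT.T
  .TTTT
  T.TTT
  TTTTT
Step 2: 2 trees catch fire, 2 burn out
  ..TTT
  ..F.T
  .FTTT
  T.TTT
  TTTTT
Step 3: 2 trees catch fire, 2 burn out
  ..FTT
  ....T
  ..FTT
  T.TTT
  TTTTT
Step 4: 3 trees catch fire, 2 burn out
  ...FT
  ....T
  ...FT
  T.FTT
  TTTTT

...FT
....T
...FT
T.FTT
TTTTT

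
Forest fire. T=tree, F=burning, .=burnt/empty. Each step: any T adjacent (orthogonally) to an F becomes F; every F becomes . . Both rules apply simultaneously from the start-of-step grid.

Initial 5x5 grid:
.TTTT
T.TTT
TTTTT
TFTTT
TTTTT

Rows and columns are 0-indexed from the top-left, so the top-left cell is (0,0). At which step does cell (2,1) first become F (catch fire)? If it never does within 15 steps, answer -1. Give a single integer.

Step 1: cell (2,1)='F' (+4 fires, +1 burnt)
  -> target ignites at step 1
Step 2: cell (2,1)='.' (+5 fires, +4 burnt)
Step 3: cell (2,1)='.' (+5 fires, +5 burnt)
Step 4: cell (2,1)='.' (+4 fires, +5 burnt)
Step 5: cell (2,1)='.' (+3 fires, +4 burnt)
Step 6: cell (2,1)='.' (+1 fires, +3 burnt)
Step 7: cell (2,1)='.' (+0 fires, +1 burnt)
  fire out at step 7

1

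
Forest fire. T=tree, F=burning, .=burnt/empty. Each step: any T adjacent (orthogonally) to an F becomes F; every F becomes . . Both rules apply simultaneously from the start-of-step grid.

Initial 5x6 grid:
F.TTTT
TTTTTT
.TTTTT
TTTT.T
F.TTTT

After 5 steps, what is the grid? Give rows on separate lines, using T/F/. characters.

Step 1: 2 trees catch fire, 2 burn out
  ..TTTT
  FTTTTT
  .TTTTT
  FTTT.T
  ..TTTT
Step 2: 2 trees catch fire, 2 burn out
  ..TTTT
  .FTTTT
  .TTTTT
  .FTT.T
  ..TTTT
Step 3: 3 trees catch fire, 2 burn out
  ..TTTT
  ..FTTT
  .FTTTT
  ..FT.T
  ..TTTT
Step 4: 5 trees catch fire, 3 burn out
  ..FTTT
  ...FTT
  ..FTTT
  ...F.T
  ..FTTT
Step 5: 4 trees catch fire, 5 burn out
  ...FTT
  ....FT
  ...FTT
  .....T
  ...FTT

...FTT
....FT
...FTT
.....T
...FTT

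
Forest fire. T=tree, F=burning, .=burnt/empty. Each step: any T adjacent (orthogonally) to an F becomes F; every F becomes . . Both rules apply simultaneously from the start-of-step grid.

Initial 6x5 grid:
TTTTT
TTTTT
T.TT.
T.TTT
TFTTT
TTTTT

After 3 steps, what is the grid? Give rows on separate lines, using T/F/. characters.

Step 1: 3 trees catch fire, 1 burn out
  TTTTT
  TTTTT
  T.TT.
  T.TTT
  F.FTT
  TFTTT
Step 2: 5 trees catch fire, 3 burn out
  TTTTT
  TTTTT
  T.TT.
  F.FTT
  ...FT
  F.FTT
Step 3: 5 trees catch fire, 5 burn out
  TTTTT
  TTTTT
  F.FT.
  ...FT
  ....F
  ...FT

TTTTT
TTTTT
F.FT.
...FT
....F
...FT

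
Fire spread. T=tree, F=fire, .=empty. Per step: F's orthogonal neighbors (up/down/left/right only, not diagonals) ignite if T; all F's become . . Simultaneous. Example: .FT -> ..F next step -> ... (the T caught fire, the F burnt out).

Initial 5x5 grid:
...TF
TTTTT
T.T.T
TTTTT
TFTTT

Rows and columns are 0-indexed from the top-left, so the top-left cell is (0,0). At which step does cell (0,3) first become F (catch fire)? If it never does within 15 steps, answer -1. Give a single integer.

Step 1: cell (0,3)='F' (+5 fires, +2 burnt)
  -> target ignites at step 1
Step 2: cell (0,3)='.' (+5 fires, +5 burnt)
Step 3: cell (0,3)='.' (+6 fires, +5 burnt)
Step 4: cell (0,3)='.' (+2 fires, +6 burnt)
Step 5: cell (0,3)='.' (+0 fires, +2 burnt)
  fire out at step 5

1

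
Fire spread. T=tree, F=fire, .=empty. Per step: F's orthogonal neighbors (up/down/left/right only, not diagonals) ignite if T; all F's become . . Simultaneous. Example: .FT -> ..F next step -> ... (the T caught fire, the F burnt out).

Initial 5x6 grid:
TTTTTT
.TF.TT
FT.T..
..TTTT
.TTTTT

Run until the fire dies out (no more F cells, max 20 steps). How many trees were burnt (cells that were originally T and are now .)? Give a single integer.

Answer: 10

Derivation:
Step 1: +3 fires, +2 burnt (F count now 3)
Step 2: +2 fires, +3 burnt (F count now 2)
Step 3: +2 fires, +2 burnt (F count now 2)
Step 4: +2 fires, +2 burnt (F count now 2)
Step 5: +1 fires, +2 burnt (F count now 1)
Step 6: +0 fires, +1 burnt (F count now 0)
Fire out after step 6
Initially T: 20, now '.': 20
Total burnt (originally-T cells now '.'): 10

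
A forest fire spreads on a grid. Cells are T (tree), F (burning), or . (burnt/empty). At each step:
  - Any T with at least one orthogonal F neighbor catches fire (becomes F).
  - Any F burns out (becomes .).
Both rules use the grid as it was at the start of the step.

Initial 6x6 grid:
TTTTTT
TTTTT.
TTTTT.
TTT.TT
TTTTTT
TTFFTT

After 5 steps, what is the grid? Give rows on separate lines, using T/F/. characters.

Step 1: 4 trees catch fire, 2 burn out
  TTTTTT
  TTTTT.
  TTTTT.
  TTT.TT
  TTFFTT
  TF..FT
Step 2: 5 trees catch fire, 4 burn out
  TTTTTT
  TTTTT.
  TTTTT.
  TTF.TT
  TF..FT
  F....F
Step 3: 5 trees catch fire, 5 burn out
  TTTTTT
  TTTTT.
  TTFTT.
  TF..FT
  F....F
  ......
Step 4: 6 trees catch fire, 5 burn out
  TTTTTT
  TTFTT.
  TF.FF.
  F....F
  ......
  ......
Step 5: 5 trees catch fire, 6 burn out
  TTFTTT
  TF.FF.
  F.....
  ......
  ......
  ......

TTFTTT
TF.FF.
F.....
......
......
......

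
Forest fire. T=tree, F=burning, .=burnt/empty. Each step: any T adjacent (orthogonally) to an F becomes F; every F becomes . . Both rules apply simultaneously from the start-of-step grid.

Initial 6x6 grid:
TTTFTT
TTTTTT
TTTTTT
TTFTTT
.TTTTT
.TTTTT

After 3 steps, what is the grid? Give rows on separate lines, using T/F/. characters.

Step 1: 7 trees catch fire, 2 burn out
  TTF.FT
  TTTFTT
  TTFTTT
  TF.FTT
  .TFTTT
  .TTTTT
Step 2: 11 trees catch fire, 7 burn out
  TF...F
  TTF.FT
  TF.FTT
  F...FT
  .F.FTT
  .TFTTT
Step 3: 9 trees catch fire, 11 burn out
  F.....
  TF...F
  F...FT
  .....F
  ....FT
  .F.FTT

F.....
TF...F
F...FT
.....F
....FT
.F.FTT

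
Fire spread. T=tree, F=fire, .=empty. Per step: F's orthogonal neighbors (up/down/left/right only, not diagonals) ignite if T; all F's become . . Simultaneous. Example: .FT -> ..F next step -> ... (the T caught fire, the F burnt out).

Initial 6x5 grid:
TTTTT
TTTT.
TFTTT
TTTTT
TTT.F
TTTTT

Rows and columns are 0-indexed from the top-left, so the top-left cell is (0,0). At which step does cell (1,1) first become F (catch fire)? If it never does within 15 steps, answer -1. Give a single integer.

Step 1: cell (1,1)='F' (+6 fires, +2 burnt)
  -> target ignites at step 1
Step 2: cell (1,1)='.' (+10 fires, +6 burnt)
Step 3: cell (1,1)='.' (+7 fires, +10 burnt)
Step 4: cell (1,1)='.' (+2 fires, +7 burnt)
Step 5: cell (1,1)='.' (+1 fires, +2 burnt)
Step 6: cell (1,1)='.' (+0 fires, +1 burnt)
  fire out at step 6

1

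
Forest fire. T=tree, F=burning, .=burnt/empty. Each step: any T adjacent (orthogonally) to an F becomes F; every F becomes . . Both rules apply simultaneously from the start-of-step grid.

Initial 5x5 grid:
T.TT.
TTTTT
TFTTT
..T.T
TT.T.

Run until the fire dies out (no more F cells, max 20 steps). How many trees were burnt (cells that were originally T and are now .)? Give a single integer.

Step 1: +3 fires, +1 burnt (F count now 3)
Step 2: +4 fires, +3 burnt (F count now 4)
Step 3: +4 fires, +4 burnt (F count now 4)
Step 4: +3 fires, +4 burnt (F count now 3)
Step 5: +0 fires, +3 burnt (F count now 0)
Fire out after step 5
Initially T: 17, now '.': 22
Total burnt (originally-T cells now '.'): 14

Answer: 14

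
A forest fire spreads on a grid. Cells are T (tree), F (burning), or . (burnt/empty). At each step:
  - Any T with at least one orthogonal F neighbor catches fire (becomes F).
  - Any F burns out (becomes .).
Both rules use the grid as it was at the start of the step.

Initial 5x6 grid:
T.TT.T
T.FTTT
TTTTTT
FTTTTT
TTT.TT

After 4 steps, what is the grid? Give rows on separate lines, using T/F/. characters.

Step 1: 6 trees catch fire, 2 burn out
  T.FT.T
  T..FTT
  FTFTTT
  .FTTTT
  FTT.TT
Step 2: 7 trees catch fire, 6 burn out
  T..F.T
  F...FT
  .F.FTT
  ..FTTT
  .FT.TT
Step 3: 5 trees catch fire, 7 burn out
  F....T
  .....F
  ....FT
  ...FTT
  ..F.TT
Step 4: 3 trees catch fire, 5 burn out
  .....F
  ......
  .....F
  ....FT
  ....TT

.....F
......
.....F
....FT
....TT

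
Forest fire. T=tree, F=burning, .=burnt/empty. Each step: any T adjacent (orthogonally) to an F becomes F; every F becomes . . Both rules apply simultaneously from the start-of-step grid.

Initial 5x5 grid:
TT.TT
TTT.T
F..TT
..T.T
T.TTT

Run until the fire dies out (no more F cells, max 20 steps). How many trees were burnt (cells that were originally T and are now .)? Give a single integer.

Step 1: +1 fires, +1 burnt (F count now 1)
Step 2: +2 fires, +1 burnt (F count now 2)
Step 3: +2 fires, +2 burnt (F count now 2)
Step 4: +0 fires, +2 burnt (F count now 0)
Fire out after step 4
Initially T: 16, now '.': 14
Total burnt (originally-T cells now '.'): 5

Answer: 5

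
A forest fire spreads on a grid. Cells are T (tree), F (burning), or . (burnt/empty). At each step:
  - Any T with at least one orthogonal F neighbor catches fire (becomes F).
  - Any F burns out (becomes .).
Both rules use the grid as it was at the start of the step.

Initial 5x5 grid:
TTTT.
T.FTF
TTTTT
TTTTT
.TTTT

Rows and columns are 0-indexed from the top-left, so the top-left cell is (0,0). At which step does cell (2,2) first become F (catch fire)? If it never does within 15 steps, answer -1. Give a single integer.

Step 1: cell (2,2)='F' (+4 fires, +2 burnt)
  -> target ignites at step 1
Step 2: cell (2,2)='.' (+6 fires, +4 burnt)
Step 3: cell (2,2)='.' (+6 fires, +6 burnt)
Step 4: cell (2,2)='.' (+4 fires, +6 burnt)
Step 5: cell (2,2)='.' (+0 fires, +4 burnt)
  fire out at step 5

1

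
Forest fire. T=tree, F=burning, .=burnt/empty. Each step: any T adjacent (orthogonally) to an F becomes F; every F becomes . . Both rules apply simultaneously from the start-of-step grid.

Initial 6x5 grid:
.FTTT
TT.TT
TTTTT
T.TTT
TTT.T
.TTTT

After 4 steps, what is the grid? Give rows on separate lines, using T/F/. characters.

Step 1: 2 trees catch fire, 1 burn out
  ..FTT
  TF.TT
  TTTTT
  T.TTT
  TTT.T
  .TTTT
Step 2: 3 trees catch fire, 2 burn out
  ...FT
  F..TT
  TFTTT
  T.TTT
  TTT.T
  .TTTT
Step 3: 4 trees catch fire, 3 burn out
  ....F
  ...FT
  F.FTT
  T.TTT
  TTT.T
  .TTTT
Step 4: 4 trees catch fire, 4 burn out
  .....
  ....F
  ...FT
  F.FTT
  TTT.T
  .TTTT

.....
....F
...FT
F.FTT
TTT.T
.TTTT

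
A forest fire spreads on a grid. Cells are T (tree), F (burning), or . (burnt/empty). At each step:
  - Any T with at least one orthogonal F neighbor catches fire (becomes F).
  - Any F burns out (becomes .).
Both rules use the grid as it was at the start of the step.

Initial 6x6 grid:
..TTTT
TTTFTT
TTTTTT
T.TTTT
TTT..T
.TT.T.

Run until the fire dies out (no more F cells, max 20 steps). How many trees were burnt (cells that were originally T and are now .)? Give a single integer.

Answer: 26

Derivation:
Step 1: +4 fires, +1 burnt (F count now 4)
Step 2: +7 fires, +4 burnt (F count now 7)
Step 3: +6 fires, +7 burnt (F count now 6)
Step 4: +3 fires, +6 burnt (F count now 3)
Step 5: +4 fires, +3 burnt (F count now 4)
Step 6: +2 fires, +4 burnt (F count now 2)
Step 7: +0 fires, +2 burnt (F count now 0)
Fire out after step 7
Initially T: 27, now '.': 35
Total burnt (originally-T cells now '.'): 26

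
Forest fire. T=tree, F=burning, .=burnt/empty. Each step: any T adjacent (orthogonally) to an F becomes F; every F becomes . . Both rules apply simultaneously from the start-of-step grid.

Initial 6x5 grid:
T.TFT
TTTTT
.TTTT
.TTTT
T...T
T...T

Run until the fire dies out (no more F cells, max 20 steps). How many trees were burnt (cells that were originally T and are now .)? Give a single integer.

Step 1: +3 fires, +1 burnt (F count now 3)
Step 2: +3 fires, +3 burnt (F count now 3)
Step 3: +4 fires, +3 burnt (F count now 4)
Step 4: +4 fires, +4 burnt (F count now 4)
Step 5: +3 fires, +4 burnt (F count now 3)
Step 6: +1 fires, +3 burnt (F count now 1)
Step 7: +0 fires, +1 burnt (F count now 0)
Fire out after step 7
Initially T: 20, now '.': 28
Total burnt (originally-T cells now '.'): 18

Answer: 18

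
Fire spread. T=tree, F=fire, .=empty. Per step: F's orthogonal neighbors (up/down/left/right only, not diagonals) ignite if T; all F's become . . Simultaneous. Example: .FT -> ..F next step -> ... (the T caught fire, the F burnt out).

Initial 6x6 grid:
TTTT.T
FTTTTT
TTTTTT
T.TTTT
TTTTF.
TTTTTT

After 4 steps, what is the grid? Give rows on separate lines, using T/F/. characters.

Step 1: 6 trees catch fire, 2 burn out
  FTTT.T
  .FTTTT
  FTTTTT
  T.TTFT
  TTTF..
  TTTTFT
Step 2: 10 trees catch fire, 6 burn out
  .FTT.T
  ..FTTT
  .FTTFT
  F.TF.F
  TTF...
  TTTF.F
Step 3: 10 trees catch fire, 10 burn out
  ..FT.T
  ...FFT
  ..FF.F
  ..F...
  FF....
  TTF...
Step 4: 4 trees catch fire, 10 burn out
  ...F.T
  .....F
  ......
  ......
  ......
  FF....

...F.T
.....F
......
......
......
FF....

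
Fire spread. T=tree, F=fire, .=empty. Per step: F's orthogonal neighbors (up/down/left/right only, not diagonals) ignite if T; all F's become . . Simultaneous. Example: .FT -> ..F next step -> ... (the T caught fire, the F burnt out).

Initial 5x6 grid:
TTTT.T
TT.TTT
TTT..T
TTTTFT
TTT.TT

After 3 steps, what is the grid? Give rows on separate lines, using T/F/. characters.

Step 1: 3 trees catch fire, 1 burn out
  TTTT.T
  TT.TTT
  TTT..T
  TTTF.F
  TTT.FT
Step 2: 3 trees catch fire, 3 burn out
  TTTT.T
  TT.TTT
  TTT..F
  TTF...
  TTT..F
Step 3: 4 trees catch fire, 3 burn out
  TTTT.T
  TT.TTF
  TTF...
  TF....
  TTF...

TTTT.T
TT.TTF
TTF...
TF....
TTF...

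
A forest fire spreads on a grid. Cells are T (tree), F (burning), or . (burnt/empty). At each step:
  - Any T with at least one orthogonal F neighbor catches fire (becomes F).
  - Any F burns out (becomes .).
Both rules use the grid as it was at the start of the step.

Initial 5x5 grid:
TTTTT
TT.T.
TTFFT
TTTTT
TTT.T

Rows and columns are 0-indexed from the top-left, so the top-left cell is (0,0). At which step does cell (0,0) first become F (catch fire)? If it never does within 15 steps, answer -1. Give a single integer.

Step 1: cell (0,0)='T' (+5 fires, +2 burnt)
Step 2: cell (0,0)='T' (+6 fires, +5 burnt)
Step 3: cell (0,0)='T' (+7 fires, +6 burnt)
Step 4: cell (0,0)='F' (+2 fires, +7 burnt)
  -> target ignites at step 4
Step 5: cell (0,0)='.' (+0 fires, +2 burnt)
  fire out at step 5

4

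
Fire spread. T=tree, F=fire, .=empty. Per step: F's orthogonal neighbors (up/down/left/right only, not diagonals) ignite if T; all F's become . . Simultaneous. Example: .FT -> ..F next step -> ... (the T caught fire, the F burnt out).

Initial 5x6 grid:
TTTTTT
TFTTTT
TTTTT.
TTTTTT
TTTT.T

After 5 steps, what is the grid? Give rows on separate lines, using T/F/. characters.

Step 1: 4 trees catch fire, 1 burn out
  TFTTTT
  F.FTTT
  TFTTT.
  TTTTTT
  TTTT.T
Step 2: 6 trees catch fire, 4 burn out
  F.FTTT
  ...FTT
  F.FTT.
  TFTTTT
  TTTT.T
Step 3: 6 trees catch fire, 6 burn out
  ...FTT
  ....FT
  ...FT.
  F.FTTT
  TFTT.T
Step 4: 6 trees catch fire, 6 burn out
  ....FT
  .....F
  ....F.
  ...FTT
  F.FT.T
Step 5: 3 trees catch fire, 6 burn out
  .....F
  ......
  ......
  ....FT
  ...F.T

.....F
......
......
....FT
...F.T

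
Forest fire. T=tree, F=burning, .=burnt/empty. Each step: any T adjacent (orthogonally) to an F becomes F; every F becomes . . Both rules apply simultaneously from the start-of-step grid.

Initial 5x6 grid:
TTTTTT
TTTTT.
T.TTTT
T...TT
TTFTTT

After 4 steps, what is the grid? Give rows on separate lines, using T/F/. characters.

Step 1: 2 trees catch fire, 1 burn out
  TTTTTT
  TTTTT.
  T.TTTT
  T...TT
  TF.FTT
Step 2: 2 trees catch fire, 2 burn out
  TTTTTT
  TTTTT.
  T.TTTT
  T...TT
  F...FT
Step 3: 3 trees catch fire, 2 burn out
  TTTTTT
  TTTTT.
  T.TTTT
  F...FT
  .....F
Step 4: 3 trees catch fire, 3 burn out
  TTTTTT
  TTTTT.
  F.TTFT
  .....F
  ......

TTTTTT
TTTTT.
F.TTFT
.....F
......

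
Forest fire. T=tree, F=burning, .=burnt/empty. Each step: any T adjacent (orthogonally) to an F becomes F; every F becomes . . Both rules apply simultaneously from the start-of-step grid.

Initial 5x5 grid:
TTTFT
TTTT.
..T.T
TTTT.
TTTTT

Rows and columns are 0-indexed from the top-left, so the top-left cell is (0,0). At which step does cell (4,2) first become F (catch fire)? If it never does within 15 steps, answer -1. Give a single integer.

Step 1: cell (4,2)='T' (+3 fires, +1 burnt)
Step 2: cell (4,2)='T' (+2 fires, +3 burnt)
Step 3: cell (4,2)='T' (+3 fires, +2 burnt)
Step 4: cell (4,2)='T' (+2 fires, +3 burnt)
Step 5: cell (4,2)='F' (+3 fires, +2 burnt)
  -> target ignites at step 5
Step 6: cell (4,2)='.' (+3 fires, +3 burnt)
Step 7: cell (4,2)='.' (+2 fires, +3 burnt)
Step 8: cell (4,2)='.' (+0 fires, +2 burnt)
  fire out at step 8

5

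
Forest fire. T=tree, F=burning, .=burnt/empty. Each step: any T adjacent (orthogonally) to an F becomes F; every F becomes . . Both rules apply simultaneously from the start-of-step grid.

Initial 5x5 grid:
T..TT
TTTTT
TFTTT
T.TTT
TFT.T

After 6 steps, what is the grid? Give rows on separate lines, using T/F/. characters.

Step 1: 5 trees catch fire, 2 burn out
  T..TT
  TFTTT
  F.FTT
  T.TTT
  F.F.T
Step 2: 5 trees catch fire, 5 burn out
  T..TT
  F.FTT
  ...FT
  F.FTT
  ....T
Step 3: 4 trees catch fire, 5 burn out
  F..TT
  ...FT
  ....F
  ...FT
  ....T
Step 4: 3 trees catch fire, 4 burn out
  ...FT
  ....F
  .....
  ....F
  ....T
Step 5: 2 trees catch fire, 3 burn out
  ....F
  .....
  .....
  .....
  ....F
Step 6: 0 trees catch fire, 2 burn out
  .....
  .....
  .....
  .....
  .....

.....
.....
.....
.....
.....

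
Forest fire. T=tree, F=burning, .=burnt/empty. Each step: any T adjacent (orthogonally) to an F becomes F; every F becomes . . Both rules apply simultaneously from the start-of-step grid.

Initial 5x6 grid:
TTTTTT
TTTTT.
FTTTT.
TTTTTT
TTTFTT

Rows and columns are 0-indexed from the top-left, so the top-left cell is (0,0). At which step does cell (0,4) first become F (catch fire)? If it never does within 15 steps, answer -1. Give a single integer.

Step 1: cell (0,4)='T' (+6 fires, +2 burnt)
Step 2: cell (0,4)='T' (+10 fires, +6 burnt)
Step 3: cell (0,4)='T' (+5 fires, +10 burnt)
Step 4: cell (0,4)='T' (+3 fires, +5 burnt)
Step 5: cell (0,4)='F' (+1 fires, +3 burnt)
  -> target ignites at step 5
Step 6: cell (0,4)='.' (+1 fires, +1 burnt)
Step 7: cell (0,4)='.' (+0 fires, +1 burnt)
  fire out at step 7

5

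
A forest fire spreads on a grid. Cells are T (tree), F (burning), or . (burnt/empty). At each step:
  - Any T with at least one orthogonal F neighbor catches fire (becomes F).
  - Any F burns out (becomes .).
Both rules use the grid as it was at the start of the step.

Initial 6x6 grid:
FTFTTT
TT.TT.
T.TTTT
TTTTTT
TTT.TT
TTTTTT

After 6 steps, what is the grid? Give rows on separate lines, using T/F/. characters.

Step 1: 3 trees catch fire, 2 burn out
  .F.FTT
  FT.TT.
  T.TTTT
  TTTTTT
  TTT.TT
  TTTTTT
Step 2: 4 trees catch fire, 3 burn out
  ....FT
  .F.FT.
  F.TTTT
  TTTTTT
  TTT.TT
  TTTTTT
Step 3: 4 trees catch fire, 4 burn out
  .....F
  ....F.
  ..TFTT
  FTTTTT
  TTT.TT
  TTTTTT
Step 4: 5 trees catch fire, 4 burn out
  ......
  ......
  ..F.FT
  .FTFTT
  FTT.TT
  TTTTTT
Step 5: 5 trees catch fire, 5 burn out
  ......
  ......
  .....F
  ..F.FT
  .FT.TT
  FTTTTT
Step 6: 4 trees catch fire, 5 burn out
  ......
  ......
  ......
  .....F
  ..F.FT
  .FTTTT

......
......
......
.....F
..F.FT
.FTTTT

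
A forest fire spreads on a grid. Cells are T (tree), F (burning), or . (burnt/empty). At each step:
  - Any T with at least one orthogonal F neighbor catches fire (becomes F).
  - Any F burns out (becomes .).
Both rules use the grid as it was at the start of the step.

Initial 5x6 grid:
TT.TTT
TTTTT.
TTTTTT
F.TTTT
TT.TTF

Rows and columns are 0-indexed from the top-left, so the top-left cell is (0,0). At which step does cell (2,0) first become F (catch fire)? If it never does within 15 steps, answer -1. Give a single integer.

Step 1: cell (2,0)='F' (+4 fires, +2 burnt)
  -> target ignites at step 1
Step 2: cell (2,0)='.' (+6 fires, +4 burnt)
Step 3: cell (2,0)='.' (+5 fires, +6 burnt)
Step 4: cell (2,0)='.' (+5 fires, +5 burnt)
Step 5: cell (2,0)='.' (+2 fires, +5 burnt)
Step 6: cell (2,0)='.' (+2 fires, +2 burnt)
Step 7: cell (2,0)='.' (+0 fires, +2 burnt)
  fire out at step 7

1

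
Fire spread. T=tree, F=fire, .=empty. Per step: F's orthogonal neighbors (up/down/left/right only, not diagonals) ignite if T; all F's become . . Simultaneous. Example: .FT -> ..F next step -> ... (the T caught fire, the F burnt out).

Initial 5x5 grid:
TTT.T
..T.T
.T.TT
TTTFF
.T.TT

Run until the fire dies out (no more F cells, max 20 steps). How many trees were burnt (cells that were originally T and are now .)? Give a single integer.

Step 1: +5 fires, +2 burnt (F count now 5)
Step 2: +2 fires, +5 burnt (F count now 2)
Step 3: +4 fires, +2 burnt (F count now 4)
Step 4: +0 fires, +4 burnt (F count now 0)
Fire out after step 4
Initially T: 15, now '.': 21
Total burnt (originally-T cells now '.'): 11

Answer: 11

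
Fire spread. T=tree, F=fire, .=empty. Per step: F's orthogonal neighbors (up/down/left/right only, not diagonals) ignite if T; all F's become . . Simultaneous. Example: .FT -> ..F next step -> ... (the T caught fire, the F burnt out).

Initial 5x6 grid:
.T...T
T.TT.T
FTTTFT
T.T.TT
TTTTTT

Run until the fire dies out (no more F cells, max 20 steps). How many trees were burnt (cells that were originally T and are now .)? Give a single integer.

Step 1: +6 fires, +2 burnt (F count now 6)
Step 2: +6 fires, +6 burnt (F count now 6)
Step 3: +6 fires, +6 burnt (F count now 6)
Step 4: +1 fires, +6 burnt (F count now 1)
Step 5: +0 fires, +1 burnt (F count now 0)
Fire out after step 5
Initially T: 20, now '.': 29
Total burnt (originally-T cells now '.'): 19

Answer: 19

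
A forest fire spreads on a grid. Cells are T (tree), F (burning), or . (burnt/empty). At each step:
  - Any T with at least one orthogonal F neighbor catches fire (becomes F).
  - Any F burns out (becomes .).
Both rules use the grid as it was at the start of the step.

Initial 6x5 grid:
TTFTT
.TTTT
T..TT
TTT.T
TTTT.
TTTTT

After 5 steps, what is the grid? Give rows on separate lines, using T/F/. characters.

Step 1: 3 trees catch fire, 1 burn out
  TF.FT
  .TFTT
  T..TT
  TTT.T
  TTTT.
  TTTTT
Step 2: 4 trees catch fire, 3 burn out
  F...F
  .F.FT
  T..TT
  TTT.T
  TTTT.
  TTTTT
Step 3: 2 trees catch fire, 4 burn out
  .....
  ....F
  T..FT
  TTT.T
  TTTT.
  TTTTT
Step 4: 1 trees catch fire, 2 burn out
  .....
  .....
  T...F
  TTT.T
  TTTT.
  TTTTT
Step 5: 1 trees catch fire, 1 burn out
  .....
  .....
  T....
  TTT.F
  TTTT.
  TTTTT

.....
.....
T....
TTT.F
TTTT.
TTTTT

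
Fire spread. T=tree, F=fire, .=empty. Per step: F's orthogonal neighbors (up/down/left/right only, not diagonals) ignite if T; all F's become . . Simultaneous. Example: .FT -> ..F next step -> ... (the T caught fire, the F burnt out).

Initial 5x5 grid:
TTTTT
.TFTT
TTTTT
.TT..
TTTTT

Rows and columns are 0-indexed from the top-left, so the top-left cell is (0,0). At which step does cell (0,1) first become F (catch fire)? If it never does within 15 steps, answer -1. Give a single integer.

Step 1: cell (0,1)='T' (+4 fires, +1 burnt)
Step 2: cell (0,1)='F' (+6 fires, +4 burnt)
  -> target ignites at step 2
Step 3: cell (0,1)='.' (+6 fires, +6 burnt)
Step 4: cell (0,1)='.' (+2 fires, +6 burnt)
Step 5: cell (0,1)='.' (+2 fires, +2 burnt)
Step 6: cell (0,1)='.' (+0 fires, +2 burnt)
  fire out at step 6

2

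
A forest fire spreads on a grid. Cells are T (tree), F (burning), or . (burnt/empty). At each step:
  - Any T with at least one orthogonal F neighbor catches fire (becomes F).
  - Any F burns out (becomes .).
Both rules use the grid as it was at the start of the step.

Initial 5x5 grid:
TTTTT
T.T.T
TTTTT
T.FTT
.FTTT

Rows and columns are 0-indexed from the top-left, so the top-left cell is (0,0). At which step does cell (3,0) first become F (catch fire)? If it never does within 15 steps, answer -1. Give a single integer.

Step 1: cell (3,0)='T' (+3 fires, +2 burnt)
Step 2: cell (3,0)='T' (+5 fires, +3 burnt)
Step 3: cell (3,0)='T' (+4 fires, +5 burnt)
Step 4: cell (3,0)='F' (+5 fires, +4 burnt)
  -> target ignites at step 4
Step 5: cell (3,0)='.' (+2 fires, +5 burnt)
Step 6: cell (3,0)='.' (+0 fires, +2 burnt)
  fire out at step 6

4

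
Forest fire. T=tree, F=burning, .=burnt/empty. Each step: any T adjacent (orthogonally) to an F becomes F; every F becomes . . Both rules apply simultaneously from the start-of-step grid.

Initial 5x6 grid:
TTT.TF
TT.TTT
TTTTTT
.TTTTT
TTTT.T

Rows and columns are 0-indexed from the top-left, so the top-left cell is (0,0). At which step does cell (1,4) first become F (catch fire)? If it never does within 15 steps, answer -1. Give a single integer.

Step 1: cell (1,4)='T' (+2 fires, +1 burnt)
Step 2: cell (1,4)='F' (+2 fires, +2 burnt)
  -> target ignites at step 2
Step 3: cell (1,4)='.' (+3 fires, +2 burnt)
Step 4: cell (1,4)='.' (+3 fires, +3 burnt)
Step 5: cell (1,4)='.' (+2 fires, +3 burnt)
Step 6: cell (1,4)='.' (+3 fires, +2 burnt)
Step 7: cell (1,4)='.' (+4 fires, +3 burnt)
Step 8: cell (1,4)='.' (+3 fires, +4 burnt)
Step 9: cell (1,4)='.' (+3 fires, +3 burnt)
Step 10: cell (1,4)='.' (+0 fires, +3 burnt)
  fire out at step 10

2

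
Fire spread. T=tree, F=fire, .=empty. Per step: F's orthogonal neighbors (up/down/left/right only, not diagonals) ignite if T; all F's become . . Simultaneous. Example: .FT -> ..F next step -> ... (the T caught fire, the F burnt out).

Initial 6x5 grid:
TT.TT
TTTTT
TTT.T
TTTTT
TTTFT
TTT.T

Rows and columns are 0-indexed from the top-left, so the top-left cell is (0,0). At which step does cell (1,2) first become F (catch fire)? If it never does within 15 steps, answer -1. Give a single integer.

Step 1: cell (1,2)='T' (+3 fires, +1 burnt)
Step 2: cell (1,2)='T' (+5 fires, +3 burnt)
Step 3: cell (1,2)='T' (+5 fires, +5 burnt)
Step 4: cell (1,2)='F' (+5 fires, +5 burnt)
  -> target ignites at step 4
Step 5: cell (1,2)='.' (+4 fires, +5 burnt)
Step 6: cell (1,2)='.' (+3 fires, +4 burnt)
Step 7: cell (1,2)='.' (+1 fires, +3 burnt)
Step 8: cell (1,2)='.' (+0 fires, +1 burnt)
  fire out at step 8

4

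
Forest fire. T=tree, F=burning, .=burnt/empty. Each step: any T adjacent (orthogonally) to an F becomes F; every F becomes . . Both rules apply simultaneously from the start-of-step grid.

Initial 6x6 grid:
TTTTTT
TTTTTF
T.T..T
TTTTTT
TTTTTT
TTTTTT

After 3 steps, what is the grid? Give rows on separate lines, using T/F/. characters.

Step 1: 3 trees catch fire, 1 burn out
  TTTTTF
  TTTTF.
  T.T..F
  TTTTTT
  TTTTTT
  TTTTTT
Step 2: 3 trees catch fire, 3 burn out
  TTTTF.
  TTTF..
  T.T...
  TTTTTF
  TTTTTT
  TTTTTT
Step 3: 4 trees catch fire, 3 burn out
  TTTF..
  TTF...
  T.T...
  TTTTF.
  TTTTTF
  TTTTTT

TTTF..
TTF...
T.T...
TTTTF.
TTTTTF
TTTTTT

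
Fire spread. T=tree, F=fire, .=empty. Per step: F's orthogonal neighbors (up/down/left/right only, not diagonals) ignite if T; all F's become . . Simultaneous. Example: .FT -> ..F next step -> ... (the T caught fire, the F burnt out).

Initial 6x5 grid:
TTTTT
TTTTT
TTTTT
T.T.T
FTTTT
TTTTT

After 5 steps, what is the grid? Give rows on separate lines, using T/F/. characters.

Step 1: 3 trees catch fire, 1 burn out
  TTTTT
  TTTTT
  TTTTT
  F.T.T
  .FTTT
  FTTTT
Step 2: 3 trees catch fire, 3 burn out
  TTTTT
  TTTTT
  FTTTT
  ..T.T
  ..FTT
  .FTTT
Step 3: 5 trees catch fire, 3 burn out
  TTTTT
  FTTTT
  .FTTT
  ..F.T
  ...FT
  ..FTT
Step 4: 5 trees catch fire, 5 burn out
  FTTTT
  .FTTT
  ..FTT
  ....T
  ....F
  ...FT
Step 5: 5 trees catch fire, 5 burn out
  .FTTT
  ..FTT
  ...FT
  ....F
  .....
  ....F

.FTTT
..FTT
...FT
....F
.....
....F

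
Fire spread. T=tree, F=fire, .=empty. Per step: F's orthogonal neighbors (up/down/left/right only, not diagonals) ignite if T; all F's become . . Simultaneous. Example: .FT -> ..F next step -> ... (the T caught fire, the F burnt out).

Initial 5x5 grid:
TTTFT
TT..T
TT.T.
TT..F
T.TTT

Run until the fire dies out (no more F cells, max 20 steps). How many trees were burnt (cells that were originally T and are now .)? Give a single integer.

Answer: 15

Derivation:
Step 1: +3 fires, +2 burnt (F count now 3)
Step 2: +3 fires, +3 burnt (F count now 3)
Step 3: +3 fires, +3 burnt (F count now 3)
Step 4: +2 fires, +3 burnt (F count now 2)
Step 5: +2 fires, +2 burnt (F count now 2)
Step 6: +1 fires, +2 burnt (F count now 1)
Step 7: +1 fires, +1 burnt (F count now 1)
Step 8: +0 fires, +1 burnt (F count now 0)
Fire out after step 8
Initially T: 16, now '.': 24
Total burnt (originally-T cells now '.'): 15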